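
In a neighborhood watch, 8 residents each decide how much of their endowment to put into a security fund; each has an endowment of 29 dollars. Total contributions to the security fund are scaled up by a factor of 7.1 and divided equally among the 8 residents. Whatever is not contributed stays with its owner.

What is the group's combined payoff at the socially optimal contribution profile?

Each contributed unit returns 7.100 to the group as a whole (0.8875 to each of 8 players), which exceeds 1, so the social optimum is full contribution: group total = 7.100 × 232 = 1647.20.

1647.20 dollars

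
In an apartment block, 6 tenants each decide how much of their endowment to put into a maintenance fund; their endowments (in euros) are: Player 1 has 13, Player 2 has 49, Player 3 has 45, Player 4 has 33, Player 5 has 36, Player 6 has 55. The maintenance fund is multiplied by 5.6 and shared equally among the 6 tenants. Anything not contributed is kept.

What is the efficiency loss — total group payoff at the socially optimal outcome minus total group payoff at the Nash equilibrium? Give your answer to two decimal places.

1062.60 euros

The private return per contributed unit is 5.6/6 = 0.9333 < 1 for every player regardless of endowment, so the Nash equilibrium is zero contribution and the group total is Σ E_j = 13 + 49 + 45 + 33 + 36 + 55 = 231.
Each contributed unit returns 5.600 to the group, so the social optimum is full contribution by everyone: group total = 5.600 × 231 = 1293.60.
Efficiency loss = (5.600 − 1) × 231 = 1062.60.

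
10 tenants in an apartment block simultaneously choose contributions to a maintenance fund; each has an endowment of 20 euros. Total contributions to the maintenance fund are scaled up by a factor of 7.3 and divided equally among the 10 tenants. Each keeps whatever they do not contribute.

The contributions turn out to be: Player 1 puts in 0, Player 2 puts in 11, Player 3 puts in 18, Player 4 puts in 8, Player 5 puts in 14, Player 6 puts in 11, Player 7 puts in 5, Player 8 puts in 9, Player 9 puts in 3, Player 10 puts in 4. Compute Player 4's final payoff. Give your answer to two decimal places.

Total contributed: 0 + 11 + 18 + 8 + 14 + 11 + 5 + 9 + 3 + 4 = 83.
Each receives 7.3 × 83 / 10 = 60.59 from the maintenance fund.
Player 4 keeps 20 − 8 = 12, so Player 4's payoff is 12 + 60.59 = 72.59.

72.59 euros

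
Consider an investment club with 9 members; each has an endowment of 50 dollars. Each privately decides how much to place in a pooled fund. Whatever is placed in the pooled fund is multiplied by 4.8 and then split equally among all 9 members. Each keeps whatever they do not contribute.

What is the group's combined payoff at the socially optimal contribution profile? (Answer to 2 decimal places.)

2160.00 dollars

Each contributed unit returns 4.800 to the group as a whole (0.5333 to each of 9 players), which exceeds 1, so the social optimum is full contribution: group total = 4.800 × 450 = 2160.00.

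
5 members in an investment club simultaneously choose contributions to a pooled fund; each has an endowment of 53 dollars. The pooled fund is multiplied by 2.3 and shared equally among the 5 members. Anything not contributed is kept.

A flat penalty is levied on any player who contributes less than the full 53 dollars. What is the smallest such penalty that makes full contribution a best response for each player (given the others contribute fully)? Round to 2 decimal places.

28.62 dollars

Given the others contribute fully, the best deviation is to contribute 0 (any partial contribution still incurs the fine and gives up units whose private return 0.4600 is below 1).
Deviating from 53 to 0 saves 53 dollars but forfeits the deviator's share of the drop in the pooled fund: 2.3/5 × 53 = 24.38.
So the deviation gain is 53 − 24.38 = 28.62, and the fine must be at least 28.62 dollars to wipe it out.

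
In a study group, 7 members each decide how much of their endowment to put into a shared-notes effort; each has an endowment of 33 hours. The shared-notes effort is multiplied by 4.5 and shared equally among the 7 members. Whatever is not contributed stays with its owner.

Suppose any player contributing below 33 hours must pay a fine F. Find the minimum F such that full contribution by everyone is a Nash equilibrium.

11.79 hours

Given the others contribute fully, the best deviation is to contribute 0 (any partial contribution still incurs the fine and gives up units whose private return 0.6429 is below 1).
Deviating from 33 to 0 saves 33 hours but forfeits the deviator's share of the drop in the shared-notes effort: 4.5/7 × 33 = 21.21.
So the deviation gain is 33 − 21.21 = 11.79, and the fine must be at least 11.79 hours to wipe it out.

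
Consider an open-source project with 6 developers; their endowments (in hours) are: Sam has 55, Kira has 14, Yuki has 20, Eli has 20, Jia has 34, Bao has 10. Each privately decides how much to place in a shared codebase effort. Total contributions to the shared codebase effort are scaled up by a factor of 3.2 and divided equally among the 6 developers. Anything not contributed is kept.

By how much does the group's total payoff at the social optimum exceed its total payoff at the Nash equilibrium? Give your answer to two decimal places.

The private return per contributed unit is 3.2/6 = 0.5333 < 1 for every player regardless of endowment, so the Nash equilibrium is zero contribution and the group total is Σ E_j = 55 + 14 + 20 + 20 + 34 + 10 = 153.
Each contributed unit returns 3.200 to the group, so the social optimum is full contribution by everyone: group total = 3.200 × 153 = 489.60.
Efficiency loss = (3.200 − 1) × 153 = 336.60.

336.60 hours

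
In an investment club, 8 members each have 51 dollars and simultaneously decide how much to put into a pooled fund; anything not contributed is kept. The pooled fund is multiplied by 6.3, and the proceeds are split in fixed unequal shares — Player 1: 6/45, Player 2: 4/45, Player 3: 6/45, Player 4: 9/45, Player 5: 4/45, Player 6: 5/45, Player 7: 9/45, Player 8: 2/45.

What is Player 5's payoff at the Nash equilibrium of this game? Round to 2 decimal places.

Player j's private return per contributed unit is 6.3 × (j's share). Contributing is weakly dominant for j when that share is at least 1/6.3 = 0.1587, and contributing 0 is dominant otherwise.
The shares above 0.1587 belong to Player 4 and Player 7, contributing 51 each; the remaining 6 contribute 0. Total contributed: 102.
Player 5 keeps 51 and receives 6.3 × 102 × 4/45 = 57.12 from the pooled fund, for a payoff of 108.12.

108.12 dollars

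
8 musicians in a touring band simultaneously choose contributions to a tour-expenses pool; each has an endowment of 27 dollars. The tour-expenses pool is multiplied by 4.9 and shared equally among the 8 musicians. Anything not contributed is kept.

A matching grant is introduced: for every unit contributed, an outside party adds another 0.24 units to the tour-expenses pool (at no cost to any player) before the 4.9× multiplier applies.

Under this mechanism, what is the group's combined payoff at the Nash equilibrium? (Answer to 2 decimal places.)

216.00 dollars

Even with the mechanism, each unit contributed returns only 4.9 × 1.24 / 8 = 0.7595 per unit of net cost, so contributing nothing is still dominant.
At the Nash equilibrium no one contributes; group total payoff = 8 × 27 = 216.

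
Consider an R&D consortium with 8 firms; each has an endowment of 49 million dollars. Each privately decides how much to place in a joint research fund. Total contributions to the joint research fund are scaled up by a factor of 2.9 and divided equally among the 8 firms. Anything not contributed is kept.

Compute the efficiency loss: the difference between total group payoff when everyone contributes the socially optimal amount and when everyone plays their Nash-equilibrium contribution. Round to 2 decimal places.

744.80 million dollars

Each contributed unit returns 2.9/8 = 0.3625 to its contributor — below 1 — so contributing 0 is dominant for every player. At the Nash equilibrium everyone keeps their 49, and the group total is 8 × 49 = 392.
Each contributed unit returns 2.900 to the group as a whole (0.3625 to each of 8 players), which exceeds 1, so the social optimum is full contribution: group total = 2.900 × 392 = 1136.80.
Efficiency loss = 1136.80 − 392 = 744.80.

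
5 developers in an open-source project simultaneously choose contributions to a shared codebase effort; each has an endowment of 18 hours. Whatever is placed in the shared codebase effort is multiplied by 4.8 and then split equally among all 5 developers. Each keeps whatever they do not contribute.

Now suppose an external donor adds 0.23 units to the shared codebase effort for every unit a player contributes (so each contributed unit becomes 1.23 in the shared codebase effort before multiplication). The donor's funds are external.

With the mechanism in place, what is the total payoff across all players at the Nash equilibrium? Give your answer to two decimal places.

531.36 hours

With the mechanism, a contributed unit returns 4.8 × 1.23 / 5 = 1.1808 per unit of net cost to the contributor — now above 1 — so contributing fully is weakly dominant for every player.
So the Nash equilibrium is full contribution by all 5; the group earns 4.8 × 1.23 × 90 = 531.36.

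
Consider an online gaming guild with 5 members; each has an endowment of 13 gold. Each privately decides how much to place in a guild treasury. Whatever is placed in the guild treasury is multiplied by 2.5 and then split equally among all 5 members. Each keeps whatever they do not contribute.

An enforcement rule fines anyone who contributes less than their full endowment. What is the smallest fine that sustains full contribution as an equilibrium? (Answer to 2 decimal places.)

6.50 gold

Given the others contribute fully, the best deviation is to contribute 0 (any partial contribution still incurs the fine and gives up units whose private return 0.5000 is below 1).
Deviating from 13 to 0 saves 13 gold but forfeits the deviator's share of the drop in the guild treasury: 2.5/5 × 13 = 6.50.
So the deviation gain is 13 − 6.50 = 6.50, and the fine must be at least 6.50 gold to wipe it out.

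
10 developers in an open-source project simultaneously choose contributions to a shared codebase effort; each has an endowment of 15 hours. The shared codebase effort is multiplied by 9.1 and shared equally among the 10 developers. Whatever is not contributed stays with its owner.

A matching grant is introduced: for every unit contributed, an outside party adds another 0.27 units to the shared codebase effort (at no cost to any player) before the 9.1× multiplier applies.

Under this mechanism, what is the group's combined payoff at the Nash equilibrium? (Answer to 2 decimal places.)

The effective private return per unit is now 9.1 × 1.27 / 10 = 1.1557 > 1, so every player's dominant strategy flips to full contribution.
At the Nash equilibrium everyone contributes 15. Group total payoff = 9.1 × 1.27 × 150 = 1733.55.

1733.55 hours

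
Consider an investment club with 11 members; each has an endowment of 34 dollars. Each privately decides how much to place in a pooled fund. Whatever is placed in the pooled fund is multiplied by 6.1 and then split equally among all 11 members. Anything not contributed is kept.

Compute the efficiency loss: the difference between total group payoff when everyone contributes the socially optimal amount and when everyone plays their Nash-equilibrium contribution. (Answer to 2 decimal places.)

Each contributed unit returns 6.1/11 = 0.5545 to its contributor — below 1 — so contributing 0 is dominant for every player. At the Nash equilibrium everyone keeps their 34, and the group total is 11 × 34 = 374.
Each contributed unit returns 6.100 to the group as a whole (0.5545 to each of 11 players), which exceeds 1, so the social optimum is full contribution: group total = 6.100 × 374 = 2281.40.
Efficiency loss = 2281.40 − 374 = 1907.40.

1907.40 dollars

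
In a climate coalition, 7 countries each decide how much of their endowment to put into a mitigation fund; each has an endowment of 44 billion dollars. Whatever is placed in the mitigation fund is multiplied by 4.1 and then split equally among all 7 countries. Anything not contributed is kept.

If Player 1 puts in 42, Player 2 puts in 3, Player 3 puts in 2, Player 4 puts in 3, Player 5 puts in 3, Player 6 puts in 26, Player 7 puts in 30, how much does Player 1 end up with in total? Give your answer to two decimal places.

65.84 billion dollars

Total contributed: 42 + 3 + 2 + 3 + 3 + 26 + 30 = 109.
Each receives 4.1 × 109 / 7 = 63.84 from the mitigation fund.
Player 1 keeps 44 − 42 = 2, so Player 1's payoff is 2 + 63.84 = 65.84.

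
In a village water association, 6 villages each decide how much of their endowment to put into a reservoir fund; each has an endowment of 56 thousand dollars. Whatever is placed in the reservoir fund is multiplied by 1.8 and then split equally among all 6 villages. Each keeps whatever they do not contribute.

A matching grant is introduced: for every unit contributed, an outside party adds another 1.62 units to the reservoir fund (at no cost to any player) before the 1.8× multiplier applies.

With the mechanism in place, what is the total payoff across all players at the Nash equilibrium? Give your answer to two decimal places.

Even with the mechanism, each unit contributed returns only 1.8 × 2.62 / 6 = 0.7860 per unit of net cost, so contributing nothing is still dominant.
At the Nash equilibrium no one contributes; group total payoff = 6 × 56 = 336.

336.00 thousand dollars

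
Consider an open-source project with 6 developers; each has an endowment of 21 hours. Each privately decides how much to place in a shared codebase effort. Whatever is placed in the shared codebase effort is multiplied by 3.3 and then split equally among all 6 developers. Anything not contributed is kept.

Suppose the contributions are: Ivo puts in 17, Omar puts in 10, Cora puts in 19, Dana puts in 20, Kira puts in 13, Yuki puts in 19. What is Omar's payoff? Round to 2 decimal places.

Total contributed: 17 + 10 + 19 + 20 + 13 + 19 = 98.
Each receives 3.3 × 98 / 6 = 53.90 from the shared codebase effort.
Omar keeps 21 − 10 = 11, so Omar's payoff is 11 + 53.90 = 64.90.

64.90 hours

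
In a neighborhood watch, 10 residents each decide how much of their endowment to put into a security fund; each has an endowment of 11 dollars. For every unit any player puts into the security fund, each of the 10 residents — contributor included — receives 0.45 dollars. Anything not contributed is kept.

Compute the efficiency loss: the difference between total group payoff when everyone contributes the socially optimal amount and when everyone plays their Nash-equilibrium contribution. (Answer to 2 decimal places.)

The private return per contributed unit is 0.45 < 1, so contributing 0 is dominant for every player. At the Nash equilibrium everyone keeps their 11, and the group total is 10 × 11 = 110.
Each contributed unit returns 4.500 to the group as a whole (0.45 to each of 10 players), which exceeds 1, so the social optimum is full contribution: group total = 4.500 × 110 = 495.00.
Efficiency loss = 495.00 − 110 = 385.00.

385.00 dollars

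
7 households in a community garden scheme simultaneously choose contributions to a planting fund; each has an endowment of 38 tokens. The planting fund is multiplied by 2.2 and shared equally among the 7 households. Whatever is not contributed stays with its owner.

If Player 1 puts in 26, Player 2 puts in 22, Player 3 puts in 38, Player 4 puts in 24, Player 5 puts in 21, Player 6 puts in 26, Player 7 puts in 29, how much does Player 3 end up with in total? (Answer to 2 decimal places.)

Total contributed: 26 + 22 + 38 + 24 + 21 + 26 + 29 = 186.
Each receives 2.2 × 186 / 7 = 58.46 from the planting fund.
Player 3 keeps 38 − 38 = 0, so Player 3's payoff is 0 + 58.46 = 58.46.

58.46 tokens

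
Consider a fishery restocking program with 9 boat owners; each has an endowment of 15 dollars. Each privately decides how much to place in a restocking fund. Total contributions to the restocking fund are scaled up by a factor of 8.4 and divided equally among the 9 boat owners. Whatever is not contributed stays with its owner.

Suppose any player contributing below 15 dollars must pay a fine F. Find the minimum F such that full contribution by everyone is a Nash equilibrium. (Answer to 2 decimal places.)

Given the others contribute fully, the best deviation is to contribute 0 (any partial contribution still incurs the fine and gives up units whose private return 0.9333 is below 1).
Deviating from 15 to 0 saves 15 dollars but forfeits the deviator's share of the drop in the restocking fund: 8.4/9 × 15 = 14.00.
So the deviation gain is 15 − 14.00 = 1.00, and the fine must be at least 1.00 dollars to wipe it out.

1.00 dollars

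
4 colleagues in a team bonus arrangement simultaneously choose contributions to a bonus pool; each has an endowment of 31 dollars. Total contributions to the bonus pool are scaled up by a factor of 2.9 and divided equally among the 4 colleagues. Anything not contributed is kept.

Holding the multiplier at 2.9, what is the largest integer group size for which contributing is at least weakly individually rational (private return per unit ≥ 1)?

Private return per unit is 2.9/(group size), which is ≥ 1 whenever the group size is ≤ 2.9.
The largest such integer is 2.

2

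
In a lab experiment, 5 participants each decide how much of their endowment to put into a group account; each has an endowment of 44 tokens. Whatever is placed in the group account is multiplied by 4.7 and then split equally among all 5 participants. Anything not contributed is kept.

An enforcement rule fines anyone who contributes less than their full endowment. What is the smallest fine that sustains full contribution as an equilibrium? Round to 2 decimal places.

Given the others contribute fully, the best deviation is to contribute 0 (any partial contribution still incurs the fine and gives up units whose private return 0.9400 is below 1).
Deviating from 44 to 0 saves 44 tokens but forfeits the deviator's share of the drop in the group account: 4.7/5 × 44 = 41.36.
So the deviation gain is 44 − 41.36 = 2.64, and the fine must be at least 2.64 tokens to wipe it out.

2.64 tokens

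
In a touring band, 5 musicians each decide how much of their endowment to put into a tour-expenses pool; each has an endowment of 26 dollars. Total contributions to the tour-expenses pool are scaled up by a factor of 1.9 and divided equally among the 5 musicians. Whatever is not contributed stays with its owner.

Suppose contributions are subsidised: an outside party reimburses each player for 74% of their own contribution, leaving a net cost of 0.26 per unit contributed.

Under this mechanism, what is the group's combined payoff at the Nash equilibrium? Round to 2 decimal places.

With the mechanism, a contributed unit returns (1.9/5) / 0.26 = 1.4615 per unit of net cost to the contributor — now above 1 — so contributing fully is weakly dominant for every player.
At the Nash equilibrium everyone contributes 26. Group total payoff = 5 × (26 × 0.74 + 1.9 × 26) = 343.20.

343.20 dollars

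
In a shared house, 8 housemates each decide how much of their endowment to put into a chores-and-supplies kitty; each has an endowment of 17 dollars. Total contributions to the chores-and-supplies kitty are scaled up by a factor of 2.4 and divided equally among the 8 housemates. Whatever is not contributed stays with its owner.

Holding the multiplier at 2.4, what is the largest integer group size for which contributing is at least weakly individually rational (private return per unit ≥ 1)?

Private return per unit is 2.4/(group size), which is ≥ 1 whenever the group size is ≤ 2.4.
The largest such integer is 2.

2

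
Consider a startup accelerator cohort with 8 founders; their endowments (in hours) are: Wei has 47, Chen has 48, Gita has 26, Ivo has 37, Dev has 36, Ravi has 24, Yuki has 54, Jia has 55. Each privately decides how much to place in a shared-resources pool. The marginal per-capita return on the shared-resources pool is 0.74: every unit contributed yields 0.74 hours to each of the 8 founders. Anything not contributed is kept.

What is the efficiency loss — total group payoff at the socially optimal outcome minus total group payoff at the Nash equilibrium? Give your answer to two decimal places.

1608.84 hours

The private return per contributed unit is 0.74 < 1 for everyone, so the Nash equilibrium is zero contribution and the group total is Σ E_j = 47 + 48 + 26 + 37 + 36 + 24 + 54 + 55 = 327.
Each contributed unit returns 5.920 to the group, so the social optimum is full contribution by everyone: group total = 5.920 × 327 = 1935.84.
Efficiency loss = (5.920 − 1) × 327 = 1608.84.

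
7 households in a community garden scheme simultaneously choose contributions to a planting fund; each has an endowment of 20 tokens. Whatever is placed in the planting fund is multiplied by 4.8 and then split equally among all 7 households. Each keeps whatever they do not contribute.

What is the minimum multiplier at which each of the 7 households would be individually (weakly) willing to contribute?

7

A contributed unit returns (multiplier)/7 to its contributor.
This reaches 1 exactly when the multiplier is 7.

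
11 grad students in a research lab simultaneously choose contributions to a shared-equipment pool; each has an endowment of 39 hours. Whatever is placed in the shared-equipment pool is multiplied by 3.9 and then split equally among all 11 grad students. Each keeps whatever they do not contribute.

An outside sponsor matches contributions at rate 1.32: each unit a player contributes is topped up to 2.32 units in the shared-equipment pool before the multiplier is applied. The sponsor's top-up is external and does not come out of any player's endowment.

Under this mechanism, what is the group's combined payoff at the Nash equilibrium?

429.00 hours

The effective private return is 3.9 × 2.32 / 11 = 0.8225, which is still under 1, so the mechanism doesn't change anyone's dominant strategy: zero contribution.
At the Nash equilibrium no one contributes; group total payoff = 11 × 39 = 429.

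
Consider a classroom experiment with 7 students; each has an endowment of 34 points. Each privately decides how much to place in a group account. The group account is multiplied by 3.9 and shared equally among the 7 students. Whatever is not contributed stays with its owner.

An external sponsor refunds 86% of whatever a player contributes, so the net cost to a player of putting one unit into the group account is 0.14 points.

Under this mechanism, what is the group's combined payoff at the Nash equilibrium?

1132.88 points

The effective private return per unit is now (3.9/7) / 0.14 = 3.9796 > 1, so every player's dominant strategy flips to full contribution.
So the Nash equilibrium is full contribution by all 7; the group earns 7 × (34 × 0.86 + 3.9 × 34) = 1132.88.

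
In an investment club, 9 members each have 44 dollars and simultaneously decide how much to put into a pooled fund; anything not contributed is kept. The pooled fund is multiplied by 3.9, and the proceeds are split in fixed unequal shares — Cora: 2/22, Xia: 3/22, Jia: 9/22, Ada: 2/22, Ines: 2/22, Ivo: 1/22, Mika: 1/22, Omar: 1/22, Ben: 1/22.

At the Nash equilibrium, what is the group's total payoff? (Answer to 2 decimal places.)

Player j's private return per contributed unit is 3.9 × (j's share). Contributing is weakly dominant for j when that share is at least 1/3.9 = 0.2564, and contributing 0 is dominant otherwise.
The only share above 0.2564 is Jia's 9/22, contributing 44; the remaining 8 contribute 0. Total contributed: 44.
The pooled fund pays out 3.9 × 44 = 171.60 in total (split across the unequal shares, but the aggregate is all that matters for the group sum).
The 8 free-riders keep 44 each, adding 352. Group total = 352 + 171.60 = 523.60.

523.60 dollars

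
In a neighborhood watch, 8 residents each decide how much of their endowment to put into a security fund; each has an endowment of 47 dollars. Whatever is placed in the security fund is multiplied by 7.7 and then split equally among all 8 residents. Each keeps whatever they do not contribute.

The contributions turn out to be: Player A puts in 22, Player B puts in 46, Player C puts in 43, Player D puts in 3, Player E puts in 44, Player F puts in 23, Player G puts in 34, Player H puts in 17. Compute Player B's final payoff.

Total contributed: 22 + 46 + 43 + 3 + 44 + 23 + 34 + 17 = 232.
Each receives 7.7 × 232 / 8 = 223.30 from the security fund.
Player B keeps 47 − 46 = 1, so Player B's payoff is 1 + 223.30 = 224.30.

224.30 dollars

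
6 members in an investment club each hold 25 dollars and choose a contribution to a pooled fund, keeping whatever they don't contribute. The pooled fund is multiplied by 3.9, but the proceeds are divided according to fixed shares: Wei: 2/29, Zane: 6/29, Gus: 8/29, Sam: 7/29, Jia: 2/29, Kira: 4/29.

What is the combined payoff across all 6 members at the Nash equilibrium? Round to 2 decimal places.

Each unit j contributes comes back to j as 3.9 × (j's share), so j prefers to contribute only if that share exceeds 1/3.9 = 0.2564; otherwise keeping the unit dominates.
Only Gus (8/29) clears that bar, contributing 25; the remaining 5 contribute 0. Total contributed: 25.
The pooled fund pays out 3.9 × 25 = 97.50 in total (split across the unequal shares, but the aggregate is all that matters for the group sum).
The 5 free-riders keep 25 each, adding 125. Group total = 125 + 97.50 = 222.50.

222.50 dollars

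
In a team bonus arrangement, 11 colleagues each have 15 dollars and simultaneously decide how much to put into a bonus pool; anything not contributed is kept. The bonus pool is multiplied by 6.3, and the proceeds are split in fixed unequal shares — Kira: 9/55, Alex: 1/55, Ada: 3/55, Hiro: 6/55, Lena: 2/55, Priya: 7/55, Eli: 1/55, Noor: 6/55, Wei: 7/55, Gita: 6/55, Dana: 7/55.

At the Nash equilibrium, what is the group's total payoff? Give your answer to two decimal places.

244.50 dollars

Each unit j contributes comes back to j as 6.3 × (j's share), so j prefers to contribute only if that share exceeds 1/6.3 = 0.1587; otherwise keeping the unit dominates.
Only Kira (9/55) clears that bar, contributing 15; the remaining 10 contribute 0. Total contributed: 15.
The bonus pool pays out 6.3 × 15 = 94.50 in total (split across the unequal shares, but the aggregate is all that matters for the group sum).
The 10 free-riders keep 15 each, adding 150. Group total = 150 + 94.50 = 244.50.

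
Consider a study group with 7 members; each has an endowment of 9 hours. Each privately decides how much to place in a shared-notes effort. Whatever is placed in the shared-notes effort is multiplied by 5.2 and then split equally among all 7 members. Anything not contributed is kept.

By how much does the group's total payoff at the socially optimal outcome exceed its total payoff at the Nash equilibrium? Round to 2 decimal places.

Each contributed unit returns 5.2/7 = 0.7429 to its contributor — below 1 — so contributing 0 is dominant for every player. At the Nash equilibrium everyone keeps their 9, and the group total is 7 × 9 = 63.
Each contributed unit returns 5.200 to the group as a whole (0.7429 to each of 7 players), which exceeds 1, so the social optimum is full contribution: group total = 5.200 × 63 = 327.60.
Efficiency loss = 327.60 − 63 = 264.60.

264.60 hours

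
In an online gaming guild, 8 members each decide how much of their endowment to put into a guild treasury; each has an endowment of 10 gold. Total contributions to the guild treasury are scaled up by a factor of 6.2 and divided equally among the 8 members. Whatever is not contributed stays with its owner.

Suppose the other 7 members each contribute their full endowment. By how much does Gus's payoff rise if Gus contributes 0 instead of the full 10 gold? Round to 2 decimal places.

Switching from a contribution of 10 to 0 lets Gus keep an extra 10 gold, but lowers the guild treasury by 10, which costs Gus their own share of that drop: 6.2/8 × 10 = 7.75.
Net gain = 10 − 7.75 = 2.25. The private return per contributed unit (0.7750) is below 1, so free-riding is indeed the best response regardless of what the others do.

2.25 gold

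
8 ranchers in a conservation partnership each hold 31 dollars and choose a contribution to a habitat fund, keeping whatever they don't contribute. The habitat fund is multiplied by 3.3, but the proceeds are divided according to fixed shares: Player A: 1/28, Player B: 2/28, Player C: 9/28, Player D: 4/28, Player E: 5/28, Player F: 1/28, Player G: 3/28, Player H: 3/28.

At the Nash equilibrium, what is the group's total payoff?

For player j, contributing a unit is worthwhile iff 3.3 × (j's share) ≥ 1, i.e. iff j's share is at least 0.3030.
Only Player C (9/28) clears that bar, contributing 31; the remaining 7 contribute 0. Total contributed: 31.
The habitat fund pays out 3.3 × 31 = 102.30 in total (split across the unequal shares, but the aggregate is all that matters for the group sum).
The 7 free-riders keep 31 each, adding 217. Group total = 217 + 102.30 = 319.30.

319.30 dollars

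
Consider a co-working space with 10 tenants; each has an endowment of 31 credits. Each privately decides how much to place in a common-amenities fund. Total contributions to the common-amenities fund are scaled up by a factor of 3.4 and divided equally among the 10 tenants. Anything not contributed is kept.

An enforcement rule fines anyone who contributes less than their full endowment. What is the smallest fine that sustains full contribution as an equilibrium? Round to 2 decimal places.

20.46 credits

Given the others contribute fully, the best deviation is to contribute 0 (any partial contribution still incurs the fine and gives up units whose private return 0.3400 is below 1).
Deviating from 31 to 0 saves 31 credits but forfeits the deviator's share of the drop in the common-amenities fund: 3.4/10 × 31 = 10.54.
So the deviation gain is 31 − 10.54 = 20.46, and the fine must be at least 20.46 credits to wipe it out.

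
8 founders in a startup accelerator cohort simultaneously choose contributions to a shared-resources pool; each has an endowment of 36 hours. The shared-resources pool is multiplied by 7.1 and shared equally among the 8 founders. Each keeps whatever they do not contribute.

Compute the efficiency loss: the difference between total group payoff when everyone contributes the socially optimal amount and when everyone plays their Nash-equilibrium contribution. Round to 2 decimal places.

Each contributed unit returns 7.1/8 = 0.8875 to its contributor — below 1 — so contributing 0 is dominant for every player. At the Nash equilibrium everyone keeps their 36, and the group total is 8 × 36 = 288.
Each contributed unit returns 7.100 to the group as a whole (0.8875 to each of 8 players), which exceeds 1, so the social optimum is full contribution: group total = 7.100 × 288 = 2044.80.
Efficiency loss = 2044.80 − 288 = 1756.80.

1756.80 hours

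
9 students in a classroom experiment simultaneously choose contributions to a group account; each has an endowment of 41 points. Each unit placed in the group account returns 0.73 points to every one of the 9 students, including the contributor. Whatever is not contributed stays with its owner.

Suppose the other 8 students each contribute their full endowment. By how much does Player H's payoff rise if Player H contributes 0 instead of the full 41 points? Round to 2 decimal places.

11.07 points

Switching from a contribution of 41 to 0 lets Player H keep an extra 41 points, but lowers the group account by 41, which costs Player H their own share of that drop: 0.73 × 41 = 29.93.
Net gain = 41 − 29.93 = 11.07. The private return per contributed unit (0.73) is below 1, so free-riding is indeed the best response regardless of what the others do.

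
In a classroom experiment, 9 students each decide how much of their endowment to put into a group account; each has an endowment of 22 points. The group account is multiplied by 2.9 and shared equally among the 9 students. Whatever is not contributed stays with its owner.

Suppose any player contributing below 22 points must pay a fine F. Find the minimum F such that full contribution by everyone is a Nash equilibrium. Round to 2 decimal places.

14.91 points

Given the others contribute fully, the best deviation is to contribute 0 (any partial contribution still incurs the fine and gives up units whose private return 0.3222 is below 1).
Deviating from 22 to 0 saves 22 points but forfeits the deviator's share of the drop in the group account: 2.9/9 × 22 = 7.09.
So the deviation gain is 22 − 7.09 = 14.91, and the fine must be at least 14.91 points to wipe it out.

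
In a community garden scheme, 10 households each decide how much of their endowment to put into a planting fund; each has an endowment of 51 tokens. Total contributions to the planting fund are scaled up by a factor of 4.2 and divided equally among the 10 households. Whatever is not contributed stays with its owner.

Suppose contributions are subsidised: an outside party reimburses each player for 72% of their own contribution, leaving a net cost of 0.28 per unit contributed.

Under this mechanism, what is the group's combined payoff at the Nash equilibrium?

2509.20 tokens

The effective private return per unit is now (4.2/10) / 0.28 = 1.5000 > 1, so every player's dominant strategy flips to full contribution.
So the Nash equilibrium is full contribution by all 10; the group earns 10 × (51 × 0.72 + 4.2 × 51) = 2509.20.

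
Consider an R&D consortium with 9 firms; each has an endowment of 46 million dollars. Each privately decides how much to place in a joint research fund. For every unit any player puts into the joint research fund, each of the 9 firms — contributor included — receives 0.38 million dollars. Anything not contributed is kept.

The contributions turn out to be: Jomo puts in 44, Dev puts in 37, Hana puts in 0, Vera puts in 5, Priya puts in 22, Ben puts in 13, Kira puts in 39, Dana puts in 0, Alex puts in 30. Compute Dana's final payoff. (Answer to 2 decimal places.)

118.20 million dollars

Total contributed: 44 + 37 + 0 + 5 + 22 + 13 + 39 + 0 + 30 = 190.
Each receives 0.38 × 190 = 72.20 from the joint research fund.
Dana keeps 46 − 0 = 46, so Dana's payoff is 46 + 72.20 = 118.20.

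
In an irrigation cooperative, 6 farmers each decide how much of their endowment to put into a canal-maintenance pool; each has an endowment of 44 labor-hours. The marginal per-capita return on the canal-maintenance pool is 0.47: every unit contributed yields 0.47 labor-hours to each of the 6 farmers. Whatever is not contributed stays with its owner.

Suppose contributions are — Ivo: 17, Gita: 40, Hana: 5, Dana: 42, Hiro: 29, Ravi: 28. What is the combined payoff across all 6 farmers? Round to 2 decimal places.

Total contributed: 17 + 40 + 5 + 42 + 29 + 28 = 161; total kept: 6 × 44 − 161 = 103.
The canal-maintenance pool pays out 0.47 × 6 × 161 = 454.02 in aggregate.
Group total = 103 + 454.02 = 557.02.

557.02 labor-hours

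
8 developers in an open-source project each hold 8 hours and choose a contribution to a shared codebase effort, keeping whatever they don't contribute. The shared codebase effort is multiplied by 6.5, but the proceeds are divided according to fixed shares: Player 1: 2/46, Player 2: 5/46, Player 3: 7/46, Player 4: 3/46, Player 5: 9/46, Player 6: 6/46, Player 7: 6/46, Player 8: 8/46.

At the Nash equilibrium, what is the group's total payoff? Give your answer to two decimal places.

For player j, contributing a unit is worthwhile iff 6.5 × (j's share) ≥ 1, i.e. iff j's share is at least 0.1538.
Player 5 and Player 8 are above the threshold, contributing 8 each; the remaining 6 contribute 0. Total contributed: 16.
The shared codebase effort pays out 6.5 × 16 = 104.00 in total (split across the unequal shares, but the aggregate is all that matters for the group sum).
The 6 free-riders keep 8 each, adding 48. Group total = 48 + 104.00 = 152.00.

152.00 hours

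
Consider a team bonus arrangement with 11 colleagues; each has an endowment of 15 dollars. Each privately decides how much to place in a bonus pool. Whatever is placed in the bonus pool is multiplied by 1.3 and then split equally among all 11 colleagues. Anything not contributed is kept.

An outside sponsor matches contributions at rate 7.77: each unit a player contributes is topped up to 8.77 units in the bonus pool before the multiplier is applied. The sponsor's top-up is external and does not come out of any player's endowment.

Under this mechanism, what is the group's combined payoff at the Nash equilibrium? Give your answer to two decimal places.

With the mechanism, a contributed unit returns 1.3 × 8.77 / 11 = 1.0365 per unit of net cost to the contributor — now above 1 — so contributing fully is weakly dominant for every player.
At the Nash equilibrium everyone contributes 15. Group total payoff = 1.3 × 8.77 × 165 = 1881.17.

1881.17 dollars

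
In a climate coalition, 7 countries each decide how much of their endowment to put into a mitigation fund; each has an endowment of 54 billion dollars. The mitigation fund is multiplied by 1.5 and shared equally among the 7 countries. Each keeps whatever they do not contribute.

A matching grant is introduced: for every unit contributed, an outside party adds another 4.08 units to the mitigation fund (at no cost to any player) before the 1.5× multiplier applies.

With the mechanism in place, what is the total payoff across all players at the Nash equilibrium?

2880.36 billion dollars

The effective private return per unit is now 1.5 × 5.08 / 7 = 1.0886 > 1, so every player's dominant strategy flips to full contribution.
At the Nash equilibrium everyone contributes 54. Group total payoff = 1.5 × 5.08 × 378 = 2880.36.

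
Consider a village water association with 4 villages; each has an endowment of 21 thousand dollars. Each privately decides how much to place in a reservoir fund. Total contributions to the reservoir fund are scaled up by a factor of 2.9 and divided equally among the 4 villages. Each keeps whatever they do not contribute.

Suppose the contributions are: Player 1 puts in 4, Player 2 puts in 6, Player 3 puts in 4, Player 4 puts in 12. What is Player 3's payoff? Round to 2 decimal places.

35.85 thousand dollars

Total contributed: 4 + 6 + 4 + 12 = 26.
Each receives 2.9 × 26 / 4 = 18.85 from the reservoir fund.
Player 3 keeps 21 − 4 = 17, so Player 3's payoff is 17 + 18.85 = 35.85.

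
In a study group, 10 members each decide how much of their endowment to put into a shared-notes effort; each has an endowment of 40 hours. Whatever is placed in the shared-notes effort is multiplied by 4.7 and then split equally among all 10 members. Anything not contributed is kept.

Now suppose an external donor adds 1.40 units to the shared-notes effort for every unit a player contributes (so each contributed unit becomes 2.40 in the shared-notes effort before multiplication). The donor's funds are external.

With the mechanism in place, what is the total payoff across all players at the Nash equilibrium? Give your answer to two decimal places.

Under the mechanism each unit contributed yields 4.7 × 2.40 / 10 = 1.1280 back to its contributor per unit of net cost, which exceeds 1, making full contribution the dominant choice for everyone.
At the Nash equilibrium everyone contributes 40. Group total payoff = 4.7 × 2.40 × 400 = 4512.00.

4512.00 hours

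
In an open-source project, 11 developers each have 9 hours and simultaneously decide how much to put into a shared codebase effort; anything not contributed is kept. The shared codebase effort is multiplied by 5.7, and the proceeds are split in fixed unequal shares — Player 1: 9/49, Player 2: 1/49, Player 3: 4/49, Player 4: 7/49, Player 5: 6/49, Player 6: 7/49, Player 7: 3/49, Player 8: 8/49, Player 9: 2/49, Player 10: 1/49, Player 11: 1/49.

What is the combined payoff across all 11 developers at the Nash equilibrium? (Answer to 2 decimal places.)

Each unit j contributes comes back to j as 5.7 × (j's share), so j prefers to contribute only if that share exceeds 1/5.7 = 0.1754; otherwise keeping the unit dominates.
Only Player 1 (9/49) clears that bar, contributing 9; the remaining 10 contribute 0. Total contributed: 9.
The shared codebase effort pays out 5.7 × 9 = 51.30 in total (split across the unequal shares, but the aggregate is all that matters for the group sum).
The 10 free-riders keep 9 each, adding 90. Group total = 90 + 51.30 = 141.30.

141.30 hours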